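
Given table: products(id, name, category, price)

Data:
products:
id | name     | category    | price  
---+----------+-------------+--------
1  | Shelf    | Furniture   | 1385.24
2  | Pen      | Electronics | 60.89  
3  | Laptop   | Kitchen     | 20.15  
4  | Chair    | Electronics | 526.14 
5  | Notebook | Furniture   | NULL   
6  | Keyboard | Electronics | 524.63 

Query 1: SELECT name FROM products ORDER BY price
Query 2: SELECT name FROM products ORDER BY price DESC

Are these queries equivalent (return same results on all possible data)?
No, not equivalent

Query 1 returns: [('Notebook',), ('Laptop',), ('Pen',), ('Keyboard',), ('Chair',), ('Shelf',)]
Query 2 returns: [('Shelf',), ('Chair',), ('Keyboard',), ('Pen',), ('Laptop',), ('Notebook',)]

Reason: ASC vs DESC gives opposite ordering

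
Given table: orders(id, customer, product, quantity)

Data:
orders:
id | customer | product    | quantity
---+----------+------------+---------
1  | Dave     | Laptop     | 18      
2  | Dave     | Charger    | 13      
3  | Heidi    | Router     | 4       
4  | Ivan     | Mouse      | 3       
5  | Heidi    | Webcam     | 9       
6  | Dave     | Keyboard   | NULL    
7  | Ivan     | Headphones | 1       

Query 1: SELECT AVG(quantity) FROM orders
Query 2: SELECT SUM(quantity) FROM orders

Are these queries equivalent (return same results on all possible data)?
No, not equivalent

Query 1 returns: [(8.0,)]
Query 2 returns: [(48,)]

Reason: AVG vs SUM give different aggregate values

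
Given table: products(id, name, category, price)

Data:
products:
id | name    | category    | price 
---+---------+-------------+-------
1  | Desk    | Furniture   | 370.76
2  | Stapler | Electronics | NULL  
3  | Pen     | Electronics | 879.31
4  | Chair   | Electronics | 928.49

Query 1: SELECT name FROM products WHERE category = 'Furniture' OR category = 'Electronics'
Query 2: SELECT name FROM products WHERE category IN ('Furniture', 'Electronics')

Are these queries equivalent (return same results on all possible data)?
Yes, equivalent

Both queries return: [('Chair',), ('Desk',), ('Pen',), ('Stapler',)]

Reason: OR vs IN are equivalent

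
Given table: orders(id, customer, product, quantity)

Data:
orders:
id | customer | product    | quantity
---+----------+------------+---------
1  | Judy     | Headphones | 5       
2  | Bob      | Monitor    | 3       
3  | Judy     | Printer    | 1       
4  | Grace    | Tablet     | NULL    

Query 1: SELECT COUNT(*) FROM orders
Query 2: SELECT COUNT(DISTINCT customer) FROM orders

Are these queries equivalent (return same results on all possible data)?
No, not equivalent

Query 1 returns: [(4,)]
Query 2 returns: [(3,)]

Reason: COUNT(*) counts rows, COUNT(DISTINCT customer) counts unique customers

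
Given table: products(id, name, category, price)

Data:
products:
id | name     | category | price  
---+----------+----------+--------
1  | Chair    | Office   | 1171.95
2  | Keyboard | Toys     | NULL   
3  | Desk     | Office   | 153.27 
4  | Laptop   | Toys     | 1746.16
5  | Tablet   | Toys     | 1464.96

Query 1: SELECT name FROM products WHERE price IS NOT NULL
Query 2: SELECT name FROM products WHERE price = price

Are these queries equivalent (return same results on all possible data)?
Yes, equivalent

Both queries return: [('Chair',), ('Desk',), ('Laptop',), ('Tablet',)]

Reason: IS NOT NULL vs self-equality (both exclude NULLs)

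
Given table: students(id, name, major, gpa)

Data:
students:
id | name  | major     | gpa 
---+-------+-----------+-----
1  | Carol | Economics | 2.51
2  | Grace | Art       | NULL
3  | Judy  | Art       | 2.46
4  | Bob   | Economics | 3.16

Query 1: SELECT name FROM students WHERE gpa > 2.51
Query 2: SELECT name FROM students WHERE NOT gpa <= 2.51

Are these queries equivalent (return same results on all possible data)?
Yes, equivalent

Both queries return: [('Bob',)]

Reason: Both filter gpa > 2.51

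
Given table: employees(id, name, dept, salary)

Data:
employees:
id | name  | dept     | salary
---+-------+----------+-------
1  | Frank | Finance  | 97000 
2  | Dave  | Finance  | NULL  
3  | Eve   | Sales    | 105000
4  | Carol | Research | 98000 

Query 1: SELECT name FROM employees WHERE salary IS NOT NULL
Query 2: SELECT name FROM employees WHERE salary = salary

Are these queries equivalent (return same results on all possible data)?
Yes, equivalent

Both queries return: [('Carol',), ('Eve',), ('Frank',)]

Reason: IS NOT NULL vs self-equality (both exclude NULLs)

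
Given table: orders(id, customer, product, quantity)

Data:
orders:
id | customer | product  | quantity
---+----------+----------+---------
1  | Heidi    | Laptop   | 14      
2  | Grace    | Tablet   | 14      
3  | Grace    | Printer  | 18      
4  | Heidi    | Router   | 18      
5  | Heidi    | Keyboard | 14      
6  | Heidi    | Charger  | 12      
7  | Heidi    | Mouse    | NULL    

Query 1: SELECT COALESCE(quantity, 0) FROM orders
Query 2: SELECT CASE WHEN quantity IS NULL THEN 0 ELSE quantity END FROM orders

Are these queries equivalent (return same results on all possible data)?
Yes, equivalent

Both queries return: [(0,), (12,), (14,), (14,), (14,), (18,), (18,)]

Reason: COALESCE vs CASE for NULL handling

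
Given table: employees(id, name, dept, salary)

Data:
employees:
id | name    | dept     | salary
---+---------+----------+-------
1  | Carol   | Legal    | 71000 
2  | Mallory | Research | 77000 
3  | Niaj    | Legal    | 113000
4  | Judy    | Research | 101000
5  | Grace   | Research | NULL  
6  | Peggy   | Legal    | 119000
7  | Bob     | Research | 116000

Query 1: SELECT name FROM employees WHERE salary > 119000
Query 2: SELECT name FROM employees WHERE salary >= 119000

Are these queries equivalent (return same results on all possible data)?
No, not equivalent

Query 1 returns: []
Query 2 returns: [('Peggy',)]

Reason: > vs >= gives different results when salary = 119000 exists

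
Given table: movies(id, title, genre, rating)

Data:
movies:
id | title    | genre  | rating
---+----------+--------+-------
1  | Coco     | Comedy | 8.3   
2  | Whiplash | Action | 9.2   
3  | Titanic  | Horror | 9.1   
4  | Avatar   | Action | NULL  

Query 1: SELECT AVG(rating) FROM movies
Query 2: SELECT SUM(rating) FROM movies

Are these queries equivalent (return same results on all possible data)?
No, not equivalent

Query 1 returns: [(8.866666666666667,)]
Query 2 returns: [(26.6,)]

Reason: AVG vs SUM give different aggregate values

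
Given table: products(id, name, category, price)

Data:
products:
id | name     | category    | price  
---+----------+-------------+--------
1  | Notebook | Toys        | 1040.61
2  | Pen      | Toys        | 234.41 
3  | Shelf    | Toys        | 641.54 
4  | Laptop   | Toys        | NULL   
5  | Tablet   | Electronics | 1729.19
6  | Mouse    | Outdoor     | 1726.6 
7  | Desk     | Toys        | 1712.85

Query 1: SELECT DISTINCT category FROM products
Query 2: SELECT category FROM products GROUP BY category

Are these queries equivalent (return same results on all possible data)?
Yes, equivalent

Both queries return: [('Electronics',), ('Outdoor',), ('Toys',)]

Reason: Both get unique categorys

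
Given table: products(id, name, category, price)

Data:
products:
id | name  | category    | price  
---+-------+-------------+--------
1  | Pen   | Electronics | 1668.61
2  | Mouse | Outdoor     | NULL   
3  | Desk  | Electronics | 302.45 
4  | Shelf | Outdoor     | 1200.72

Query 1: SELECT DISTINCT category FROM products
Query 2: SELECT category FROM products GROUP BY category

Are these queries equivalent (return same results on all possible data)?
Yes, equivalent

Both queries return: [('Electronics',), ('Outdoor',)]

Reason: Both get unique categorys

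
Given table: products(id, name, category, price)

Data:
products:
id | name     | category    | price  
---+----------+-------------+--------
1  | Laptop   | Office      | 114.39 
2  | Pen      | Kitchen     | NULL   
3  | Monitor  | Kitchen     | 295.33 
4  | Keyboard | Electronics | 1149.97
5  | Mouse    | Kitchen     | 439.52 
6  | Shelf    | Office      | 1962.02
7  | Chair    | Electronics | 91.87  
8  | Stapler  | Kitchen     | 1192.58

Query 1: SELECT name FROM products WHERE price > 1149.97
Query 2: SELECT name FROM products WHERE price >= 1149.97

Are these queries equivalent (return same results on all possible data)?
No, not equivalent

Query 1 returns: [('Shelf',), ('Stapler',)]
Query 2 returns: [('Keyboard',), ('Shelf',), ('Stapler',)]

Reason: > vs >= gives different results when price = 1149.97 exists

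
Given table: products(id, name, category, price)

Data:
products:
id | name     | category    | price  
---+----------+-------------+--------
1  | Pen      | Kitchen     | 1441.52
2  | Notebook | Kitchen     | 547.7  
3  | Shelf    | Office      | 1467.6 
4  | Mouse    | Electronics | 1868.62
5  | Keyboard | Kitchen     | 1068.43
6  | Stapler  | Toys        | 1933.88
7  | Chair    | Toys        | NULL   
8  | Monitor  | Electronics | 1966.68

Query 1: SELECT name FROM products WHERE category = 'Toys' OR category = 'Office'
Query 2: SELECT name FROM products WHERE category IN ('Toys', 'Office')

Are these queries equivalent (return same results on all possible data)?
Yes, equivalent

Both queries return: [('Chair',), ('Shelf',), ('Stapler',)]

Reason: OR vs IN are equivalent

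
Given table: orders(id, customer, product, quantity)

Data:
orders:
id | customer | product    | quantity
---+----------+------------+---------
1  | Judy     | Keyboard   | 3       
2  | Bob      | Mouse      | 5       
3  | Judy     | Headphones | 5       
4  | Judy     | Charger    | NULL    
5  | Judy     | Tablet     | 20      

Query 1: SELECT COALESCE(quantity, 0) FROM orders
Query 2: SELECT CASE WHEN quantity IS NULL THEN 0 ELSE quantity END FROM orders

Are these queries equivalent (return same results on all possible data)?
Yes, equivalent

Both queries return: [(0,), (3,), (5,), (5,), (20,)]

Reason: COALESCE vs CASE for NULL handling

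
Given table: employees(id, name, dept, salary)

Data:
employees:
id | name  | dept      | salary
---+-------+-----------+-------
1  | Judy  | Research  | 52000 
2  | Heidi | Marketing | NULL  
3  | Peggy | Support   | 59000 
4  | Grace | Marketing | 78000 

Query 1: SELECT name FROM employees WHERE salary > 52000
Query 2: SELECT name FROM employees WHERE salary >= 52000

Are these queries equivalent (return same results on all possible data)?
No, not equivalent

Query 1 returns: [('Peggy',), ('Grace',)]
Query 2 returns: [('Judy',), ('Peggy',), ('Grace',)]

Reason: > vs >= gives different results when salary = 52000 exists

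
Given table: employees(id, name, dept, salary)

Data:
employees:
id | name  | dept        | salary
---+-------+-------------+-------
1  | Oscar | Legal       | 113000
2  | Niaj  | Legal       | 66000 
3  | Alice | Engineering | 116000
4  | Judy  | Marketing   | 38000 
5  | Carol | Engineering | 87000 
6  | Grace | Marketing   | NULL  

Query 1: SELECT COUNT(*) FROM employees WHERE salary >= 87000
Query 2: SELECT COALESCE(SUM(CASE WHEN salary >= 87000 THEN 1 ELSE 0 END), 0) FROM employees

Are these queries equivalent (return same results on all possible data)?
Yes, equivalent

Both queries return: [(3,)]

Reason: COUNT with WHERE vs conditional SUM (COALESCE handles empty-table NULL)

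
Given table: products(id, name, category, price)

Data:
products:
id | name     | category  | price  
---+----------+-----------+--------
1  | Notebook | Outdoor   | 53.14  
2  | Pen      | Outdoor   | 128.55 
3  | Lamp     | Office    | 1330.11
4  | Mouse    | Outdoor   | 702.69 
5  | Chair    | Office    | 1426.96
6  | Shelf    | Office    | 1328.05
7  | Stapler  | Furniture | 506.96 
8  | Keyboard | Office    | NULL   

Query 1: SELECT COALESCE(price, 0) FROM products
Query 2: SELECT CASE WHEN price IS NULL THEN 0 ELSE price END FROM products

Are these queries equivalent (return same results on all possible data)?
Yes, equivalent

Both queries return: [(0,), (53.14,), (128.55,), (506.96,), (702.69,), (1328.05,), (1330.11,), (1426.96,)]

Reason: COALESCE vs CASE for NULL handling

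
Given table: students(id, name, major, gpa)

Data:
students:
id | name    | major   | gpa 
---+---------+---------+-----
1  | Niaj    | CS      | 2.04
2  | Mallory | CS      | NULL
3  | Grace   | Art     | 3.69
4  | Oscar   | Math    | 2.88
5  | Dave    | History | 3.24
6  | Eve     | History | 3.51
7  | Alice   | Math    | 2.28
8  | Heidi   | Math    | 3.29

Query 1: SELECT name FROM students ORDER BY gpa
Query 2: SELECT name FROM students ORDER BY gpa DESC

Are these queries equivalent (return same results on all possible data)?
No, not equivalent

Query 1 returns: [('Mallory',), ('Niaj',), ('Alice',), ('Oscar',), ('Dave',), ('Heidi',), ('Eve',), ('Grace',)]
Query 2 returns: [('Grace',), ('Eve',), ('Heidi',), ('Dave',), ('Oscar',), ('Alice',), ('Niaj',), ('Mallory',)]

Reason: ASC vs DESC gives opposite ordering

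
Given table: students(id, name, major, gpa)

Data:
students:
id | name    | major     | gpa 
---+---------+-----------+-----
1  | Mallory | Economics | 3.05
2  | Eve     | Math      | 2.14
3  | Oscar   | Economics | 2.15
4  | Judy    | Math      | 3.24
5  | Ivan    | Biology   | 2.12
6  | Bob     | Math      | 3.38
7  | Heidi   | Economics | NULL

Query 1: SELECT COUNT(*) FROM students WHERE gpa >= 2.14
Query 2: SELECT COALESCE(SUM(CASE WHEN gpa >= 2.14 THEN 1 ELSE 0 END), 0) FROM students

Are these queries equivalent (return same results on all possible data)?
Yes, equivalent

Both queries return: [(5,)]

Reason: COUNT with WHERE vs conditional SUM (COALESCE handles empty-table NULL)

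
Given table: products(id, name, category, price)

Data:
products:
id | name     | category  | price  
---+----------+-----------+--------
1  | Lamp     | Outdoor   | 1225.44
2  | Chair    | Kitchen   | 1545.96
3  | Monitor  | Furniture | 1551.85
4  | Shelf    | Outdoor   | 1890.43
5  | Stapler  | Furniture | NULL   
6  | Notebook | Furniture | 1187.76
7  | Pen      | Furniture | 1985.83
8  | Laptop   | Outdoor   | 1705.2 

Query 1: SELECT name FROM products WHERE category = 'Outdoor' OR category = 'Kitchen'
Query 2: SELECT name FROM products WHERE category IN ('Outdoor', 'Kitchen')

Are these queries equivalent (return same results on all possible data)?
Yes, equivalent

Both queries return: [('Chair',), ('Lamp',), ('Laptop',), ('Shelf',)]

Reason: OR vs IN are equivalent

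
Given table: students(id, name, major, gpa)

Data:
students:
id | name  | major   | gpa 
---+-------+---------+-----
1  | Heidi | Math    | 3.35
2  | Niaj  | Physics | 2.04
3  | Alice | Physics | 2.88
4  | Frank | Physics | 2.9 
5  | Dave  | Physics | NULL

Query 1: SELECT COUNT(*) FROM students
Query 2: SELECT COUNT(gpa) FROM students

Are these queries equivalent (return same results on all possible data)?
No, not equivalent

Query 1 returns: [(5,)]
Query 2 returns: [(4,)]

Reason: COUNT(*) includes NULLs, COUNT(column) excludes them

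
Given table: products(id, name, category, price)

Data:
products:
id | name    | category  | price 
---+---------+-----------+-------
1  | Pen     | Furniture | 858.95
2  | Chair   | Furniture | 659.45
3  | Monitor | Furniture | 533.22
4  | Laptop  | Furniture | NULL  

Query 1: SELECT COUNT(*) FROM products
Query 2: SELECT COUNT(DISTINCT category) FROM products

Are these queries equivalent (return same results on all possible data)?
No, not equivalent

Query 1 returns: [(4,)]
Query 2 returns: [(1,)]

Reason: COUNT(*) counts rows, COUNT(DISTINCT category) counts unique categorys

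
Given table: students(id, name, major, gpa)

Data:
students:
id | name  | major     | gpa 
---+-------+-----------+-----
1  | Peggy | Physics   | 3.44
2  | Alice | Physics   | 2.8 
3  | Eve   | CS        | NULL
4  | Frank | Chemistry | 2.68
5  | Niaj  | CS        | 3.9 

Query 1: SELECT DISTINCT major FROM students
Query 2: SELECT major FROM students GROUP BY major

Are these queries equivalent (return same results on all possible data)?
Yes, equivalent

Both queries return: [('CS',), ('Chemistry',), ('Physics',)]

Reason: Both get unique majors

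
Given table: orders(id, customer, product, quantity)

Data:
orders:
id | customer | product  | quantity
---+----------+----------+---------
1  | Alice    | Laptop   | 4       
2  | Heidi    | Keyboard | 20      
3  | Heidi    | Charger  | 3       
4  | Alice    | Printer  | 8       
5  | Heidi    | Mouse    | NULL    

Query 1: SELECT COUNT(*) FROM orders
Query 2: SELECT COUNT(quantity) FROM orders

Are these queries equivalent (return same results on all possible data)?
No, not equivalent

Query 1 returns: [(5,)]
Query 2 returns: [(4,)]

Reason: COUNT(*) includes NULLs, COUNT(column) excludes them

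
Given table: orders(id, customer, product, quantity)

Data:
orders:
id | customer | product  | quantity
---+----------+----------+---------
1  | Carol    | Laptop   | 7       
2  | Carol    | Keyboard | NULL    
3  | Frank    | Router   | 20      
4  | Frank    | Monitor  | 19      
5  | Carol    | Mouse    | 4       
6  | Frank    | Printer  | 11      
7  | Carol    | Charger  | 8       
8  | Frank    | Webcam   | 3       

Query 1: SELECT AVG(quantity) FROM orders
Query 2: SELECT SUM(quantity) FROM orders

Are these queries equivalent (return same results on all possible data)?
No, not equivalent

Query 1 returns: [(10.285714285714286,)]
Query 2 returns: [(72,)]

Reason: AVG vs SUM give different aggregate values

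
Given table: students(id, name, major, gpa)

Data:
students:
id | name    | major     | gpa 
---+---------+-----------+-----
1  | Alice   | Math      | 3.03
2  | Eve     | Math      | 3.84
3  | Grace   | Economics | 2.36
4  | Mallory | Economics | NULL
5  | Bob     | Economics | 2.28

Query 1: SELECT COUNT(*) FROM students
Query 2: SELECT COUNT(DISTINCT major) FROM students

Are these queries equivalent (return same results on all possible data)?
No, not equivalent

Query 1 returns: [(5,)]
Query 2 returns: [(2,)]

Reason: COUNT(*) counts rows, COUNT(DISTINCT major) counts unique majors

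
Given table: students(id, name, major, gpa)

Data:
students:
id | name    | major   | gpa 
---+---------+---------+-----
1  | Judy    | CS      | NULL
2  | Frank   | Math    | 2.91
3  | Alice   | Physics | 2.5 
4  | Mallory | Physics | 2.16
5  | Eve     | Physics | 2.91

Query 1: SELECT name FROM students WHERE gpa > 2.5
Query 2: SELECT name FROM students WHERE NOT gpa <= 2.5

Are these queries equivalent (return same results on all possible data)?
Yes, equivalent

Both queries return: [('Eve',), ('Frank',)]

Reason: Both filter gpa > 2.5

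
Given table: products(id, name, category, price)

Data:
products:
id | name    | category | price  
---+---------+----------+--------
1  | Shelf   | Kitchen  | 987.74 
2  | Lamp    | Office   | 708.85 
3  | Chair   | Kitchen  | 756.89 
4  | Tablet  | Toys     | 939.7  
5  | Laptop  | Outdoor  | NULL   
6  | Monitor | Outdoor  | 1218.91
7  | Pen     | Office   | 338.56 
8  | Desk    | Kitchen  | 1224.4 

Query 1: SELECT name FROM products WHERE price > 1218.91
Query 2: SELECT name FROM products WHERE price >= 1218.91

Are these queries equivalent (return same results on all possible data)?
No, not equivalent

Query 1 returns: [('Desk',)]
Query 2 returns: [('Monitor',), ('Desk',)]

Reason: > vs >= gives different results when price = 1218.91 exists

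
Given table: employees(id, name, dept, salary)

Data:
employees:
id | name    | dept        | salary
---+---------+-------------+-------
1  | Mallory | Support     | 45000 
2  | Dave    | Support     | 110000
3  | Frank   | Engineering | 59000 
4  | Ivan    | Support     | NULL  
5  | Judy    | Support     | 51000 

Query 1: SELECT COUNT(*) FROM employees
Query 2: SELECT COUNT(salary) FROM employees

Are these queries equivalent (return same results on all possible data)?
No, not equivalent

Query 1 returns: [(5,)]
Query 2 returns: [(4,)]

Reason: COUNT(*) includes NULLs, COUNT(column) excludes them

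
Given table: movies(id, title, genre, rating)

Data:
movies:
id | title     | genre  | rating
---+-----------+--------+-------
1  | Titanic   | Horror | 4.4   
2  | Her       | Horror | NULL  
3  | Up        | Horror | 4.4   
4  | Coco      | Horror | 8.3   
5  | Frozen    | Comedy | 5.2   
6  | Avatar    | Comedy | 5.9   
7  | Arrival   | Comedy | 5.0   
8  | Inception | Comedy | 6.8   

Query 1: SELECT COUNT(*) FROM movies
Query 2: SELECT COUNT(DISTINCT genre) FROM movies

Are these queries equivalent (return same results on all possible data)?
No, not equivalent

Query 1 returns: [(8,)]
Query 2 returns: [(2,)]

Reason: COUNT(*) counts rows, COUNT(DISTINCT genre) counts unique genres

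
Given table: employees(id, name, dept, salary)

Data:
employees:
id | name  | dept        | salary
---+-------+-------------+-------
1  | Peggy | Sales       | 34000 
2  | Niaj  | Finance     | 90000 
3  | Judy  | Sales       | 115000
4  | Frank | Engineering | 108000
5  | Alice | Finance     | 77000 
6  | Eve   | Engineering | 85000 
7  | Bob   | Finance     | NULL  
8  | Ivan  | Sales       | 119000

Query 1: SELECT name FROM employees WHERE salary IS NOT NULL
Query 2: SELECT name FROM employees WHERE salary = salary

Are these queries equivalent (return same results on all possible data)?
Yes, equivalent

Both queries return: [('Alice',), ('Eve',), ('Frank',), ('Ivan',), ('Judy',), ('Niaj',), ('Peggy',)]

Reason: IS NOT NULL vs self-equality (both exclude NULLs)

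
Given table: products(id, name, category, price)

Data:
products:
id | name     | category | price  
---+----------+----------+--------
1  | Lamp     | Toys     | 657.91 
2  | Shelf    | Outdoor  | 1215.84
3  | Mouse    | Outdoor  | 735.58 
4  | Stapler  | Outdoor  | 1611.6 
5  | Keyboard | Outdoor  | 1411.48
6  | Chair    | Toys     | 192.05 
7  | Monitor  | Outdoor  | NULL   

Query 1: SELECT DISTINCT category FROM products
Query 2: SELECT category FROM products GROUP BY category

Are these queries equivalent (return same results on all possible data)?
Yes, equivalent

Both queries return: [('Outdoor',), ('Toys',)]

Reason: Both get unique categorys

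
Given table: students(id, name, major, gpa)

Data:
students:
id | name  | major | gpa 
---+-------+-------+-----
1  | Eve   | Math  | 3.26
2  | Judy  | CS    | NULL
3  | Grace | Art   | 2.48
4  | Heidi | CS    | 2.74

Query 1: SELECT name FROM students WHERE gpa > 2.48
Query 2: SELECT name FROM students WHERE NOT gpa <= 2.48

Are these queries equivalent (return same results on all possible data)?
Yes, equivalent

Both queries return: [('Eve',), ('Heidi',)]

Reason: Both filter gpa > 2.48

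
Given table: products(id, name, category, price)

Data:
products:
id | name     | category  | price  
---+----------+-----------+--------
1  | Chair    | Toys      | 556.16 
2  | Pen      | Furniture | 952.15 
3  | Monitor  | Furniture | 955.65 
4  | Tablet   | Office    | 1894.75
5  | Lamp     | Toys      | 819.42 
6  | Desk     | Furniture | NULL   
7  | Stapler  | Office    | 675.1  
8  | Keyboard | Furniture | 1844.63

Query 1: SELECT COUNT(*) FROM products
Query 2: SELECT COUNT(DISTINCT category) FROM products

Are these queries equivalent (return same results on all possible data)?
No, not equivalent

Query 1 returns: [(8,)]
Query 2 returns: [(3,)]

Reason: COUNT(*) counts rows, COUNT(DISTINCT category) counts unique categorys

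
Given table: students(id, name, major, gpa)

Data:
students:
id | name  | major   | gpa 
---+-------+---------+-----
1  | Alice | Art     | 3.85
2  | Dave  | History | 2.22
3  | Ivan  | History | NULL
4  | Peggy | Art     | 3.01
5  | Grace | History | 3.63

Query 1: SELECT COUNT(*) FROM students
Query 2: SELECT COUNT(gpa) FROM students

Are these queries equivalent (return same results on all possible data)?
No, not equivalent

Query 1 returns: [(5,)]
Query 2 returns: [(4,)]

Reason: COUNT(*) includes NULLs, COUNT(column) excludes them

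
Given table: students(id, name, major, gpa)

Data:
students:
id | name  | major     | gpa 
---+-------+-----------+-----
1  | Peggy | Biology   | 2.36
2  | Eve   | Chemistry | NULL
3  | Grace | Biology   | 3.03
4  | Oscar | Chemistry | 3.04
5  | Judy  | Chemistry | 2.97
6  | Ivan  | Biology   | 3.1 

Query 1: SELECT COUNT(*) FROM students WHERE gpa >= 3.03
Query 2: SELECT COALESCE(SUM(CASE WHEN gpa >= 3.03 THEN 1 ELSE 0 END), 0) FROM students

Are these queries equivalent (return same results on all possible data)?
Yes, equivalent

Both queries return: [(3,)]

Reason: COUNT with WHERE vs conditional SUM (COALESCE handles empty-table NULL)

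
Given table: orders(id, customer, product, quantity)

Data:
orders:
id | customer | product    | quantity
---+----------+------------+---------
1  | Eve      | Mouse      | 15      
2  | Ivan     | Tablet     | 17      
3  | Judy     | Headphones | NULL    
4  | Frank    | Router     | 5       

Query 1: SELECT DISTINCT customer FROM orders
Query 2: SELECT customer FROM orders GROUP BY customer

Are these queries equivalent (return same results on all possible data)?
Yes, equivalent

Both queries return: [('Eve',), ('Frank',), ('Ivan',), ('Judy',)]

Reason: Both get unique customers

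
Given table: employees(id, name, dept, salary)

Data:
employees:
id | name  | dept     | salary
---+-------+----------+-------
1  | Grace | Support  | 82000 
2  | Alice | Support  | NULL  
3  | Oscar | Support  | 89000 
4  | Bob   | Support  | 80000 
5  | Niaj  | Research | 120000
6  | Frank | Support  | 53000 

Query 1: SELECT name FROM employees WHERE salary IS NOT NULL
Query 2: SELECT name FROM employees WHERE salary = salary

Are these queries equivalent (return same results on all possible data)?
Yes, equivalent

Both queries return: [('Bob',), ('Frank',), ('Grace',), ('Niaj',), ('Oscar',)]

Reason: IS NOT NULL vs self-equality (both exclude NULLs)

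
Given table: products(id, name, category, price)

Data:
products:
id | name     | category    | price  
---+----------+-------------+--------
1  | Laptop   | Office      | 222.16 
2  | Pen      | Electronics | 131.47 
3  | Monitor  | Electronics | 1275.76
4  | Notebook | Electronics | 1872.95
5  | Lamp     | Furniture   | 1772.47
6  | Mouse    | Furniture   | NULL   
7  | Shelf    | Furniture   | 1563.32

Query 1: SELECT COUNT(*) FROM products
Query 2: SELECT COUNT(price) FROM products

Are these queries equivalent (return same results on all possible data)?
No, not equivalent

Query 1 returns: [(7,)]
Query 2 returns: [(6,)]

Reason: COUNT(*) includes NULLs, COUNT(column) excludes them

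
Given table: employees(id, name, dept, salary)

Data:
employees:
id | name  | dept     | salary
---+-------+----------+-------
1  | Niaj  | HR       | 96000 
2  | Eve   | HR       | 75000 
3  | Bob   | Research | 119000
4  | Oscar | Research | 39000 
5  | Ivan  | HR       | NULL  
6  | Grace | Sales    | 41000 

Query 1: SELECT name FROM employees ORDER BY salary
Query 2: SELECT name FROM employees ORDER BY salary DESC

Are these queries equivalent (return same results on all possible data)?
No, not equivalent

Query 1 returns: [('Ivan',), ('Oscar',), ('Grace',), ('Eve',), ('Niaj',), ('Bob',)]
Query 2 returns: [('Bob',), ('Niaj',), ('Eve',), ('Grace',), ('Oscar',), ('Ivan',)]

Reason: ASC vs DESC gives opposite ordering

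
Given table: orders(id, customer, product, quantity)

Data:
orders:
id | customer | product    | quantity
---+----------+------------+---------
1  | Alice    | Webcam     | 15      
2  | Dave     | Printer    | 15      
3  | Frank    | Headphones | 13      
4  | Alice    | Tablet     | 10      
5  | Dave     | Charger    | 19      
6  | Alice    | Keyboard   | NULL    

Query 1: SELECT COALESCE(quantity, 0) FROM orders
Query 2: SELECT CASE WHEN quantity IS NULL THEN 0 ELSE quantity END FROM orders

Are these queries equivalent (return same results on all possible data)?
Yes, equivalent

Both queries return: [(0,), (10,), (13,), (15,), (15,), (19,)]

Reason: COALESCE vs CASE for NULL handling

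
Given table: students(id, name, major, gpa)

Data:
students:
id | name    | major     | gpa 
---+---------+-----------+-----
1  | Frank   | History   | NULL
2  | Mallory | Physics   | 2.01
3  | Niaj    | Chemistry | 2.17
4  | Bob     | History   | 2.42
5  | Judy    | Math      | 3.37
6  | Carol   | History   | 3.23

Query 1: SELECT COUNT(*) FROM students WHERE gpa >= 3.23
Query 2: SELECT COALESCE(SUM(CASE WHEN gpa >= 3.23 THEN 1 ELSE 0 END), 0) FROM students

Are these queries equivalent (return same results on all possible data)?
Yes, equivalent

Both queries return: [(2,)]

Reason: COUNT with WHERE vs conditional SUM (COALESCE handles empty-table NULL)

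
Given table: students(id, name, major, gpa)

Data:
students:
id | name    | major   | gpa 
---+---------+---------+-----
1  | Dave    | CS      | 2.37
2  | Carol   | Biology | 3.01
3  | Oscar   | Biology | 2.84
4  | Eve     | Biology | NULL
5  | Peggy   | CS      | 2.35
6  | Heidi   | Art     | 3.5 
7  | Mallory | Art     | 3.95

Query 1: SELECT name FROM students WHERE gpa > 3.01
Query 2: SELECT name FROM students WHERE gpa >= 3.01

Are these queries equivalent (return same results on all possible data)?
No, not equivalent

Query 1 returns: [('Heidi',), ('Mallory',)]
Query 2 returns: [('Carol',), ('Heidi',), ('Mallory',)]

Reason: > vs >= gives different results when gpa = 3.01 exists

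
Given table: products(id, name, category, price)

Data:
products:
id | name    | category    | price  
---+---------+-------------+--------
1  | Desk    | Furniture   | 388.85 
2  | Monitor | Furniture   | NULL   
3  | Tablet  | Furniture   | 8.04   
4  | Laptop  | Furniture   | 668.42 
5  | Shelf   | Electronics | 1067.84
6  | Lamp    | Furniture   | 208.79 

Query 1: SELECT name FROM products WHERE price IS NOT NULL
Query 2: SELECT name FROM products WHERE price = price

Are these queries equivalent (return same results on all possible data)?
Yes, equivalent

Both queries return: [('Desk',), ('Lamp',), ('Laptop',), ('Shelf',), ('Tablet',)]

Reason: IS NOT NULL vs self-equality (both exclude NULLs)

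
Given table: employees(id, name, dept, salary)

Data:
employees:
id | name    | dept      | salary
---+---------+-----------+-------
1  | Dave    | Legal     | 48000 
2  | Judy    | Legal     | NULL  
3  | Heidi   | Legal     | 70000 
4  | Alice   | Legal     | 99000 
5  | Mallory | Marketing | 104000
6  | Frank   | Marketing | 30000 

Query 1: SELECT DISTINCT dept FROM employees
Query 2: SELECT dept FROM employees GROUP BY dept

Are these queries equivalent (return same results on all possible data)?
Yes, equivalent

Both queries return: [('Legal',), ('Marketing',)]

Reason: Both get unique depts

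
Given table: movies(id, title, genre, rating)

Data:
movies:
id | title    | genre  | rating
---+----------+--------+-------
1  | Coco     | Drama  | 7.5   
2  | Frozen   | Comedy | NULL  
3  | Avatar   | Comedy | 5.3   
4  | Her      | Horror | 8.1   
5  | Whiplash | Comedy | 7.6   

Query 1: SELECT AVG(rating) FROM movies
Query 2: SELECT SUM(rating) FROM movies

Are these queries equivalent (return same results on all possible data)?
No, not equivalent

Query 1 returns: [(7.125,)]
Query 2 returns: [(28.5,)]

Reason: AVG vs SUM give different aggregate values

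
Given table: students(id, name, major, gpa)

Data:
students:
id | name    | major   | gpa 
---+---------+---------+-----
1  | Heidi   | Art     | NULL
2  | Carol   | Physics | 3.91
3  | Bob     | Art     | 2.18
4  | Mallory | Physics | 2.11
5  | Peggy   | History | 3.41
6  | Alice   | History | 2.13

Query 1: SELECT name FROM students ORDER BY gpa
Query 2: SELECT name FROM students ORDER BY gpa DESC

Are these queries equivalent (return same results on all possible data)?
No, not equivalent

Query 1 returns: [('Heidi',), ('Mallory',), ('Alice',), ('Bob',), ('Peggy',), ('Carol',)]
Query 2 returns: [('Carol',), ('Peggy',), ('Bob',), ('Alice',), ('Mallory',), ('Heidi',)]

Reason: ASC vs DESC gives opposite ordering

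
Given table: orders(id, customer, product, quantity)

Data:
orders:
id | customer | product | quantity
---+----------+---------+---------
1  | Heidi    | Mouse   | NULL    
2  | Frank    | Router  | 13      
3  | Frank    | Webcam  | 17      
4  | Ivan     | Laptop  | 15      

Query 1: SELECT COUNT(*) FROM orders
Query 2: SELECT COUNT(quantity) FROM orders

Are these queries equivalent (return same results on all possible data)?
No, not equivalent

Query 1 returns: [(4,)]
Query 2 returns: [(3,)]

Reason: COUNT(*) includes NULLs, COUNT(column) excludes them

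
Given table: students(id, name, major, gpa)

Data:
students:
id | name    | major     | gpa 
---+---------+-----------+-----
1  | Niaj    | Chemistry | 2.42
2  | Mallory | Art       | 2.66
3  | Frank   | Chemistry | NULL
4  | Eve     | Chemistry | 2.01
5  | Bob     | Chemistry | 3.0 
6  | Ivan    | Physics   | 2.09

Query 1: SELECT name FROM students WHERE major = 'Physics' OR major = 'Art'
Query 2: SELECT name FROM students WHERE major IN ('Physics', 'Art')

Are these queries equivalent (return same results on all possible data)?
Yes, equivalent

Both queries return: [('Ivan',), ('Mallory',)]

Reason: OR vs IN are equivalent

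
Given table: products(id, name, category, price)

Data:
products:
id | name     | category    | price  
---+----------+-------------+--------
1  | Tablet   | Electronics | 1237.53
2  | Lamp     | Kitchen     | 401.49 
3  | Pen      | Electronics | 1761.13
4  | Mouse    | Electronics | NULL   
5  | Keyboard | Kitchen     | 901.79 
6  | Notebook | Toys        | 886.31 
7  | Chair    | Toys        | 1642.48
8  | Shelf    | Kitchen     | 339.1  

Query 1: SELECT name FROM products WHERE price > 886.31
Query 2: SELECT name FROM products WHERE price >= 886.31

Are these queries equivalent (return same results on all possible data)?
No, not equivalent

Query 1 returns: [('Tablet',), ('Pen',), ('Keyboard',), ('Chair',)]
Query 2 returns: [('Tablet',), ('Pen',), ('Keyboard',), ('Notebook',), ('Chair',)]

Reason: > vs >= gives different results when price = 886.31 exists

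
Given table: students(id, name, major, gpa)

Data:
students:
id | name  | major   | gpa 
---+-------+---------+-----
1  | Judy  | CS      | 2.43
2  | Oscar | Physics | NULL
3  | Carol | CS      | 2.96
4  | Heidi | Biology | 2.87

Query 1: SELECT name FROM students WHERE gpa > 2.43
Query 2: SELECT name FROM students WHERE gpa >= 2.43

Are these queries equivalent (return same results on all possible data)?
No, not equivalent

Query 1 returns: [('Carol',), ('Heidi',)]
Query 2 returns: [('Judy',), ('Carol',), ('Heidi',)]

Reason: > vs >= gives different results when gpa = 2.43 exists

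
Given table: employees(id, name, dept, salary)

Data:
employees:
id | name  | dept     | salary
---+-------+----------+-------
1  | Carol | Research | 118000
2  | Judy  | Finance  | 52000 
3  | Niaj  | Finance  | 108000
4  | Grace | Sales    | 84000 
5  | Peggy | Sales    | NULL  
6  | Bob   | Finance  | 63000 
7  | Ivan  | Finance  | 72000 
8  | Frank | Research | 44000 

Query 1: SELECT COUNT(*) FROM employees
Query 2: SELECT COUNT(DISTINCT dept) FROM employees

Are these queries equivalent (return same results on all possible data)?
No, not equivalent

Query 1 returns: [(8,)]
Query 2 returns: [(3,)]

Reason: COUNT(*) counts rows, COUNT(DISTINCT dept) counts unique depts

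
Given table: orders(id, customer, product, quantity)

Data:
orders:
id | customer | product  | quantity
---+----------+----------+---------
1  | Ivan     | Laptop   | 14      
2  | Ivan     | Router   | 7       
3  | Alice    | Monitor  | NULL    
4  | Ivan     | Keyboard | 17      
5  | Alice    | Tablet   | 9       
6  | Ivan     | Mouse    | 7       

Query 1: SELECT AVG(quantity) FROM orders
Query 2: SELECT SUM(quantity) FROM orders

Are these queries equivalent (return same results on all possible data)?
No, not equivalent

Query 1 returns: [(10.8,)]
Query 2 returns: [(54,)]

Reason: AVG vs SUM give different aggregate values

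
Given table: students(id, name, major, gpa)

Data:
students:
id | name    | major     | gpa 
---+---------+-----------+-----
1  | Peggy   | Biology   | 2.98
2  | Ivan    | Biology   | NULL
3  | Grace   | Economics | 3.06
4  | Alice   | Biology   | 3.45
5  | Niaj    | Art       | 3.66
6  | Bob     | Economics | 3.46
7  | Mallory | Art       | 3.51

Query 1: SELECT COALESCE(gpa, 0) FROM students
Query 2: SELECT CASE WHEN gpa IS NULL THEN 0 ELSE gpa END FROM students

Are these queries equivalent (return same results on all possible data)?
Yes, equivalent

Both queries return: [(0,), (2.98,), (3.06,), (3.45,), (3.46,), (3.51,), (3.66,)]

Reason: COALESCE vs CASE for NULL handling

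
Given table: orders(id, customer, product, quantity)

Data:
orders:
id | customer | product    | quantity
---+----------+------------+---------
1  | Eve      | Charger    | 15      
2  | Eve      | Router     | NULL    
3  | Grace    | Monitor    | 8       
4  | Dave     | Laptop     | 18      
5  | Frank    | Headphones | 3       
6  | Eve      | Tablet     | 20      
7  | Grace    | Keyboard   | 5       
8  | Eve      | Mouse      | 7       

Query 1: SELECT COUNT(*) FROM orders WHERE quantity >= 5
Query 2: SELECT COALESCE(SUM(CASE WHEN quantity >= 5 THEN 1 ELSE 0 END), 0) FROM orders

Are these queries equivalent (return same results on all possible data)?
Yes, equivalent

Both queries return: [(6,)]

Reason: COUNT with WHERE vs conditional SUM (COALESCE handles empty-table NULL)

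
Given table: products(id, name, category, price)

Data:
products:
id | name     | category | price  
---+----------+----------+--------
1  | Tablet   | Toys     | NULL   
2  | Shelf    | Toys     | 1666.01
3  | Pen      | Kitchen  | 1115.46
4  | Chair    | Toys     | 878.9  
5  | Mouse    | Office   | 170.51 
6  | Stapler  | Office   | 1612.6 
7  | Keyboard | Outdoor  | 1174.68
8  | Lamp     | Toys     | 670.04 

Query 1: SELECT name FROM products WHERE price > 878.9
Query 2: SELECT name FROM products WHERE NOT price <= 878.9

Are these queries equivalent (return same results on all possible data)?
Yes, equivalent

Both queries return: [('Keyboard',), ('Pen',), ('Shelf',), ('Stapler',)]

Reason: Both filter price > 878.9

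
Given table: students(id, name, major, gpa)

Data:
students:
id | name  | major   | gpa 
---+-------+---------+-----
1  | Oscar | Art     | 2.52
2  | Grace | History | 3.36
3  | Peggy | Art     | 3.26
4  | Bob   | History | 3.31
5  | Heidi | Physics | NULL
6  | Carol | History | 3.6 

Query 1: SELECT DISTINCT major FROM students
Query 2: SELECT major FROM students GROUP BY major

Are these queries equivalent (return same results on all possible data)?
Yes, equivalent

Both queries return: [('Art',), ('History',), ('Physics',)]

Reason: Both get unique majors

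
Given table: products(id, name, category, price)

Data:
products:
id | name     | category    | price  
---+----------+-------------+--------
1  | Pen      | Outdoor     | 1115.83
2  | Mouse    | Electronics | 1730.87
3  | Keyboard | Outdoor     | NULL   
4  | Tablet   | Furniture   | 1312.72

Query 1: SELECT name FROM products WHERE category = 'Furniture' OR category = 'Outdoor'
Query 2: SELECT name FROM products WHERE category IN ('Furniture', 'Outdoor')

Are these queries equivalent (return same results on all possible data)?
Yes, equivalent

Both queries return: [('Keyboard',), ('Pen',), ('Tablet',)]

Reason: OR vs IN are equivalent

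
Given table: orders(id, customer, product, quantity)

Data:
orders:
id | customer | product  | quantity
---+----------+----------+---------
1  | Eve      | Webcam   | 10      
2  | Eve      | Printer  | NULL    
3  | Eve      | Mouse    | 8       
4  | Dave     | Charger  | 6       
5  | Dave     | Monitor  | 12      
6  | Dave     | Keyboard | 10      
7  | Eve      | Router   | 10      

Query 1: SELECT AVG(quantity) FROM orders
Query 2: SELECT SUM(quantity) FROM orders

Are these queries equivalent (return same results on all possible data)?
No, not equivalent

Query 1 returns: [(9.333333333333334,)]
Query 2 returns: [(56,)]

Reason: AVG vs SUM give different aggregate values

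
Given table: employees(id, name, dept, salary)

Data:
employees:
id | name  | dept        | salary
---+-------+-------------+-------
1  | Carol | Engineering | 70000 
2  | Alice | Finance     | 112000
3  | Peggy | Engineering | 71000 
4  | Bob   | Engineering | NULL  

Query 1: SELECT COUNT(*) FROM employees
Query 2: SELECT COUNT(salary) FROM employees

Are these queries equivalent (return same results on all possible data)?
No, not equivalent

Query 1 returns: [(4,)]
Query 2 returns: [(3,)]

Reason: COUNT(*) includes NULLs, COUNT(column) excludes them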